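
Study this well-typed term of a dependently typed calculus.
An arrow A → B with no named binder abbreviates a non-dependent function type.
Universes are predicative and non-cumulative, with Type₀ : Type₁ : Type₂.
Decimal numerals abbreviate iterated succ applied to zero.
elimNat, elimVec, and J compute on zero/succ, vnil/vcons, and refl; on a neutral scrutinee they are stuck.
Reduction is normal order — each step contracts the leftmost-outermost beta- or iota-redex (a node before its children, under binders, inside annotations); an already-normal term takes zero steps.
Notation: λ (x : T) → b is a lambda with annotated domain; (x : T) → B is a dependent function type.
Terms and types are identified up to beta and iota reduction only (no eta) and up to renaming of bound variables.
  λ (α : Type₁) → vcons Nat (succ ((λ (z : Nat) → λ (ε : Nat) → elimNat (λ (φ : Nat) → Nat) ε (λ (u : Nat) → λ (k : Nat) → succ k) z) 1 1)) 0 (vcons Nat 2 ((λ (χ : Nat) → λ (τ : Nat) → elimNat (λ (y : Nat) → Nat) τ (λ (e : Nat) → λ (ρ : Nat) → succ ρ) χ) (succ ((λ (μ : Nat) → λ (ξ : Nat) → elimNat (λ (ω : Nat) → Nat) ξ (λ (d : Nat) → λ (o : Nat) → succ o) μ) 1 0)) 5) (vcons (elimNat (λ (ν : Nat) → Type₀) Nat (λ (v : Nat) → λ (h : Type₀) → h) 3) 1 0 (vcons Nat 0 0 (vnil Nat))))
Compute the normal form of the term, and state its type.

normal form:
  λ (α : Type₁) → vcons Nat 3 0 (vcons Nat 2 7 (vcons Nat 1 0 (vcons Nat 0 0 (vnil Nat))))
the term's type:
  Type₁ → Vec Nat 4
observation: 31 normal-order steps normalize the term, beginning with a beta-redex.


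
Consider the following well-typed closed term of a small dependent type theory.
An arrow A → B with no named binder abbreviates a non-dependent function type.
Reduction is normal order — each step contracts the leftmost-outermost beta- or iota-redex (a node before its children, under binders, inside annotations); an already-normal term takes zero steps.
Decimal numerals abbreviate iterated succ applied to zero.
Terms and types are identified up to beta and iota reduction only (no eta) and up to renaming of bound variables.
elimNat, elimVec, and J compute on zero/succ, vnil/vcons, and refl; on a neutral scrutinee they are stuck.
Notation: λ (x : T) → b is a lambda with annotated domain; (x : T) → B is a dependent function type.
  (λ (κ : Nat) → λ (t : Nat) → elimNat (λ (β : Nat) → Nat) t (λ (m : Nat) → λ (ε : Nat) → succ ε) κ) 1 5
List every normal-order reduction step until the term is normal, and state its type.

normal-order reduction sequence:
  (λ (κ : Nat) → λ (t : Nat) → elimNat (λ (β : Nat) → Nat) t (λ (m : Nat) → λ (ε : Nat) → succ ε) κ) 1 5
  ~> (λ (κ : Nat) → elimNat (λ (t : Nat) → Nat) κ (λ (β : Nat) → λ (m : Nat) → succ m) 1) 5
  ~> elimNat (λ (κ : Nat) → Nat) 5 (λ (t : Nat) → λ (β : Nat) → succ β) 1
  ~> (λ (κ : Nat) → λ (t : Nat) → succ t) 0 (elimNat (λ (β : Nat) → Nat) 5 (λ (m : Nat) → λ (ε : Nat) → succ ε) 0)
  ~> (λ (κ : Nat) → succ κ) (elimNat (λ (t : Nat) → Nat) 5 (λ (β : Nat) → λ (m : Nat) → succ m) 0)
  ~> succ (elimNat (λ (κ : Nat) → Nat) 5 (λ (t : Nat) → λ (β : Nat) → succ β) 0)
  ~> 6
inferred type:
  Nat


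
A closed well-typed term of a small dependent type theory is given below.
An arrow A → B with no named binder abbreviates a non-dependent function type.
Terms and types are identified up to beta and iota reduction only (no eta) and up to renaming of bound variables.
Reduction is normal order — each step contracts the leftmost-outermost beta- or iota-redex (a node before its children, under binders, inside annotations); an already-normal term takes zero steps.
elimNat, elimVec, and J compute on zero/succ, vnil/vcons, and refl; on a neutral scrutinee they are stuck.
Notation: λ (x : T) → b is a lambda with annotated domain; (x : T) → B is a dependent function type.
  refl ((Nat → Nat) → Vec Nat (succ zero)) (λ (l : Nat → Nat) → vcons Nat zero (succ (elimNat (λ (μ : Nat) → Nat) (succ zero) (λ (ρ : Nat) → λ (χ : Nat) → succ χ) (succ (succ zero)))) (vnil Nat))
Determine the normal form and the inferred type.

normal form:
  refl ((Nat → Nat) → Vec Nat (succ zero)) (λ (l : Nat → Nat) → vcons Nat zero (succ (succ (succ (succ zero)))) (vnil Nat))
inferred type:
  Eq ((Nat → Nat) → Vec Nat (succ zero)) (λ (l : Nat → Nat) → vcons Nat zero (succ (succ (succ (succ zero)))) (vnil Nat)) (λ (μ : Nat → Nat) → vcons Nat zero (succ (succ (succ (succ zero)))) (vnil Nat))
observation: the first redex contracted is an elimNat iota-redex; the normal form is reached in 7 normal-order steps.


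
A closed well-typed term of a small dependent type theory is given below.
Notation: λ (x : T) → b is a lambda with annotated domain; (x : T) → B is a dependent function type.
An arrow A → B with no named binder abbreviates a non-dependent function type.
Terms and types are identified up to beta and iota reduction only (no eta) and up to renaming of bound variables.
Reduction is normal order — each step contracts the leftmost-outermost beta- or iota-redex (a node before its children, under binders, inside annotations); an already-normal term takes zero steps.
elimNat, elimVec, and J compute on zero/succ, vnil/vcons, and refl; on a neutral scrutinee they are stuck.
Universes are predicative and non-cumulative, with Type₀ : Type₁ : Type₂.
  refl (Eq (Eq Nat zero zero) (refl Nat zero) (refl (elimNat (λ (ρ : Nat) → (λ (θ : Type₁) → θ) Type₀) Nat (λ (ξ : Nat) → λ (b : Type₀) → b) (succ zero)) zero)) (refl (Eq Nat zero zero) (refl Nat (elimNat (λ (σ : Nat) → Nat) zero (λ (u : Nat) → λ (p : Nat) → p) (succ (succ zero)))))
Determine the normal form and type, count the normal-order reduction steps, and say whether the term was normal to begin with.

resulting normal form:
  refl (Eq (Eq Nat zero zero) (refl Nat zero) (refl Nat zero)) (refl (Eq Nat zero zero) (refl Nat zero))
type:
  Eq (Eq (Eq Nat zero zero) (refl Nat zero) (refl Nat zero)) (refl (Eq Nat zero zero) (refl Nat zero)) (refl (Eq Nat zero zero) (refl Nat zero))
normal-order step count: 11
already normal: no
first contracted redex: an elimNat iota-redex


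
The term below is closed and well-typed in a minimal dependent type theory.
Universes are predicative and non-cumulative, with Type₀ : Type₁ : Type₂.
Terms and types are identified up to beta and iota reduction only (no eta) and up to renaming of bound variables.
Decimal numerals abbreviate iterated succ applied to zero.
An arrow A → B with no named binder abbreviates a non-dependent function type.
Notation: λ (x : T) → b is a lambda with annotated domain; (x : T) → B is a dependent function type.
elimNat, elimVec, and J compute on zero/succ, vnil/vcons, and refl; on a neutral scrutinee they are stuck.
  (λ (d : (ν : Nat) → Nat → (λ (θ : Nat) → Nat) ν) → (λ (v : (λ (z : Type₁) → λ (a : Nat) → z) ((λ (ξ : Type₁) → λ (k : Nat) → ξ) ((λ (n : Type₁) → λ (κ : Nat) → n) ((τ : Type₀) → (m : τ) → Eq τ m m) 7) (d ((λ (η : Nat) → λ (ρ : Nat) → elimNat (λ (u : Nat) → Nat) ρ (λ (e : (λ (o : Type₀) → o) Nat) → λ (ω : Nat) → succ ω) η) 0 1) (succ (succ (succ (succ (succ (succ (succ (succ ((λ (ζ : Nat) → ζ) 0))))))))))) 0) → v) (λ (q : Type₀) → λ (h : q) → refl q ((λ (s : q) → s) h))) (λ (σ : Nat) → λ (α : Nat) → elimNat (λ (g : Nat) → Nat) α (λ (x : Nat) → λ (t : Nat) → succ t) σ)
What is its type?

inferred type:
  (d : Type₀) → (ν : d) → Eq d ν ν


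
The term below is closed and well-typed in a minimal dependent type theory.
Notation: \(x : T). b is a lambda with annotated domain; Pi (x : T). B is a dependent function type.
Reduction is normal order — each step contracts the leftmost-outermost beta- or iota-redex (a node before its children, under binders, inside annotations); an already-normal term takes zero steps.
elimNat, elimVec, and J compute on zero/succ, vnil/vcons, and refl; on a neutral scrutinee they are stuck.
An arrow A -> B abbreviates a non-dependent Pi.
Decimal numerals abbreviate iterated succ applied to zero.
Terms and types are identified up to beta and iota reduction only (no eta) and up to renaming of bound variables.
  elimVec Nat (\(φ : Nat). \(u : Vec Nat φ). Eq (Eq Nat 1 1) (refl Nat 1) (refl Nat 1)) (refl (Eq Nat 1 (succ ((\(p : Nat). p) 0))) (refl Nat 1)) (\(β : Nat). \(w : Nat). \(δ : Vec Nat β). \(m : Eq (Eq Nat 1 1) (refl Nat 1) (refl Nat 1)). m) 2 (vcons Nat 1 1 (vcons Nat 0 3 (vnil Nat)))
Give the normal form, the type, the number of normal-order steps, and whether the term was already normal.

normal form:
  refl (Eq Nat 1 1) (refl Nat 1)
inferred type:
  Eq (Eq Nat 1 1) (refl Nat 1) (refl Nat 1)
steps to reach normal form (normal order): 12
already normal: no
first redex: an elimVec iota-redex


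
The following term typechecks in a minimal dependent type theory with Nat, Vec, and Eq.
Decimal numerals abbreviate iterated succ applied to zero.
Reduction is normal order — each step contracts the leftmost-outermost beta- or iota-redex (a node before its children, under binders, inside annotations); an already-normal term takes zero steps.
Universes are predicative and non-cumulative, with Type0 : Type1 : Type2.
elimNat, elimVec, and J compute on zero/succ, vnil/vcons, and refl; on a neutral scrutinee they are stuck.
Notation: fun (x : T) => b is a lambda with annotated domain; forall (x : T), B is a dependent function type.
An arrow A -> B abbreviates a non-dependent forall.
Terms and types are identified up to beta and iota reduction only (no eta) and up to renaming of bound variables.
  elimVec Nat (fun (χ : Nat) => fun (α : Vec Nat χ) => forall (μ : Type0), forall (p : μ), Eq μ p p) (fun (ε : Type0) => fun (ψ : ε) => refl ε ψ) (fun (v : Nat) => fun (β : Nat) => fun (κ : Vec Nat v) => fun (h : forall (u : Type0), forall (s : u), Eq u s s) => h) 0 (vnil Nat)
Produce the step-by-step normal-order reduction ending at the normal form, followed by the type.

normal-order reduction:
  elimVec Nat (fun (χ : Nat) => fun (α : Vec Nat χ) => forall (μ : Type0), forall (p : μ), Eq μ p p) (fun (ε : Type0) => fun (ψ : ε) => refl ε ψ) (fun (v : Nat) => fun (β : Nat) => fun (κ : Vec Nat v) => fun (h : forall (u : Type0), forall (s : u), Eq u s s) => h) 0 (vnil Nat)
  ~> fun (χ : Type0) => fun (α : χ) => refl χ α
inferred type:
  forall (χ : Type0), forall (α : χ), Eq χ α α


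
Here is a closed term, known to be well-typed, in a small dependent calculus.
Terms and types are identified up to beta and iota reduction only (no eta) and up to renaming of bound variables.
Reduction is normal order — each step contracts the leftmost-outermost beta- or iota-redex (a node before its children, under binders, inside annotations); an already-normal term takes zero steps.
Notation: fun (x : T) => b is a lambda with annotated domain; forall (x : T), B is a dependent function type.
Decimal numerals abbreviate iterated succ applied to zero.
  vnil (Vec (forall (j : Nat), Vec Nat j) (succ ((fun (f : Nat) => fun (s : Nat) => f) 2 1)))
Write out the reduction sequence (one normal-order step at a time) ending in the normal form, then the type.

normal-order reduction sequence:
  vnil (Vec (forall (j : Nat), Vec Nat j) (succ ((fun (f : Nat) => fun (s : Nat) => f) 2 1)))
  ~> vnil (Vec (forall (j : Nat), Vec Nat j) (succ ((fun (f : Nat) => 2) 1)))
  ~> vnil (Vec (forall (j : Nat), Vec Nat j) 3)
type:
  Vec (Vec (forall (j : Nat), Vec Nat j) 3) 0


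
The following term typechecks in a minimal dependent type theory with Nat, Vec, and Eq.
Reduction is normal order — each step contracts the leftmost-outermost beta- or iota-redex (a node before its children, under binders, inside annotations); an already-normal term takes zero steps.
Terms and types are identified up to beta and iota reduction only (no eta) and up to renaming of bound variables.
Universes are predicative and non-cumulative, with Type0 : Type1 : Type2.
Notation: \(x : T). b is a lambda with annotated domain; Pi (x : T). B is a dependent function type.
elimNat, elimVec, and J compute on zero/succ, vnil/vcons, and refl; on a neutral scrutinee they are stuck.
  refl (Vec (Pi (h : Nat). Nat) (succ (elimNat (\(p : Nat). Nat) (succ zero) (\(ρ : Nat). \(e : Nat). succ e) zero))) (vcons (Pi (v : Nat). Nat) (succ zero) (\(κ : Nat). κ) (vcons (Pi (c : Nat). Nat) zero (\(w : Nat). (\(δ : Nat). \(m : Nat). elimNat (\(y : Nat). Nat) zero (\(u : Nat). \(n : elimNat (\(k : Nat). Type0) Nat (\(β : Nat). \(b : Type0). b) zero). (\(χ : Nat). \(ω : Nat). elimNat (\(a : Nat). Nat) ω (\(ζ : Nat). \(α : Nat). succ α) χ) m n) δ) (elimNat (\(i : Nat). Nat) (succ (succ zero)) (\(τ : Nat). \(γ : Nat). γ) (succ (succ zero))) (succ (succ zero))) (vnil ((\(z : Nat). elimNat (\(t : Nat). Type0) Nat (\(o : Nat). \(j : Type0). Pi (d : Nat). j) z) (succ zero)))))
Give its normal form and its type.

normal form:
  refl (Vec (Pi (h : Nat). Nat) (succ (succ zero))) (vcons (Pi (p : Nat). Nat) (succ zero) (\(ρ : Nat). ρ) (vcons (Pi (e : Nat). Nat) zero (\(v : Nat). succ (succ (succ (succ zero)))) (vnil (Pi (κ : Nat). Nat))))
inferred type:
  Eq (Vec (Pi (h : Nat). Nat) (succ (succ zero))) (vcons (Pi (p : Nat). Nat) (succ zero) (\(ρ : Nat). ρ) (vcons (Pi (e : Nat). Nat) zero (\(v : Nat). succ (succ (succ (succ zero)))) (vnil (Pi (κ : Nat). Nat)))) (vcons (Pi (c : Nat). Nat) (succ zero) (\(w : Nat). w) (vcons (Pi (δ : Nat). Nat) zero (\(m : Nat). succ (succ (succ (succ zero)))) (vnil (Pi (y : Nat). Nat))))
observation: the term reaches its normal form after 32 normal-order steps.


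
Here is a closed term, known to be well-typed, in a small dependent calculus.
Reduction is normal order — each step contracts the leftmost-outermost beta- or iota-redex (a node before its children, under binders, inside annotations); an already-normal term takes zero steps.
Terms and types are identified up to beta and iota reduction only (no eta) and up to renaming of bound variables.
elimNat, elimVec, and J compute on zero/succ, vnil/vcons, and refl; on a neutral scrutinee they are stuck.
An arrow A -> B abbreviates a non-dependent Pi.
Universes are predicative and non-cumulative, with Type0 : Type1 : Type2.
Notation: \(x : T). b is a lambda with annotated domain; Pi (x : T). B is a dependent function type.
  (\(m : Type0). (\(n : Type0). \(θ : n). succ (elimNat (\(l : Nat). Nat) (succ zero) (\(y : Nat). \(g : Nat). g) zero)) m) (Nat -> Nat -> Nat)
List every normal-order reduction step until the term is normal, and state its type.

normal-order reduction:
  (\(m : Type0). (\(n : Type0). \(θ : n). succ (elimNat (\(l : Nat). Nat) (succ zero) (\(y : Nat). \(g : Nat). g) zero)) m) (Nat -> Nat -> Nat)
  ~> (\(m : Type0). \(n : m). succ (elimNat (\(θ : Nat). Nat) (succ zero) (\(l : Nat). \(y : Nat). y) zero)) (Nat -> Nat -> Nat)
  ~> \(m : Nat -> Nat -> Nat). succ (elimNat (\(n : Nat). Nat) (succ zero) (\(θ : Nat). \(l : Nat). l) zero)
  ~> \(m : Nat -> Nat -> Nat). succ (succ zero)
type:
  (Nat -> Nat -> Nat) -> Nat


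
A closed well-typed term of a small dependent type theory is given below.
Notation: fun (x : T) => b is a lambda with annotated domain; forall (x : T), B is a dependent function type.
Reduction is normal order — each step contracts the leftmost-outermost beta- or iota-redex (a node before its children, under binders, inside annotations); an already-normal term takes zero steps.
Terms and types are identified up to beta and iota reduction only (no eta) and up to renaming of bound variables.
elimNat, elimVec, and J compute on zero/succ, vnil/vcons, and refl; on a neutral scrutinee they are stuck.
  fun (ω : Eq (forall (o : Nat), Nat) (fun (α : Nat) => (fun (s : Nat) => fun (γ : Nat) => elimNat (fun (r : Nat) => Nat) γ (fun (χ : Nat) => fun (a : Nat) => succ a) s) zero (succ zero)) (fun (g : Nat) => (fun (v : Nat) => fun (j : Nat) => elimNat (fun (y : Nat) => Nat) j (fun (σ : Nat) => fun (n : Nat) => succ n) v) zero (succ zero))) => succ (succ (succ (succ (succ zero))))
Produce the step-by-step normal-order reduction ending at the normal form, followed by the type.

normal-order reduction:
  fun (ω : Eq (forall (o : Nat), Nat) (fun (α : Nat) => (fun (s : Nat) => fun (γ : Nat) => elimNat (fun (r : Nat) => Nat) γ (fun (χ : Nat) => fun (a : Nat) => succ a) s) zero (succ zero)) (fun (g : Nat) => (fun (v : Nat) => fun (j : Nat) => elimNat (fun (y : Nat) => Nat) j (fun (σ : Nat) => fun (n : Nat) => succ n) v) zero (succ zero))) => succ (succ (succ (succ (succ zero))))
  ~> fun (ω : Eq (forall (o : Nat), Nat) (fun (α : Nat) => (fun (s : Nat) => elimNat (fun (γ : Nat) => Nat) s (fun (r : Nat) => fun (χ : Nat) => succ χ) zero) (succ zero)) (fun (a : Nat) => (fun (g : Nat) => fun (v : Nat) => elimNat (fun (j : Nat) => Nat) v (fun (y : Nat) => fun (σ : Nat) => succ σ) g) zero (succ zero))) => succ (succ (succ (succ (succ zero))))
  ~> fun (ω : Eq (forall (o : Nat), Nat) (fun (α : Nat) => elimNat (fun (s : Nat) => Nat) (succ zero) (fun (γ : Nat) => fun (r : Nat) => succ r) zero) (fun (χ : Nat) => (fun (a : Nat) => fun (g : Nat) => elimNat (fun (v : Nat) => Nat) g (fun (j : Nat) => fun (y : Nat) => succ y) a) zero (succ zero))) => succ (succ (succ (succ (succ zero))))
  ~> fun (ω : Eq (forall (o : Nat), Nat) (fun (α : Nat) => succ zero) (fun (s : Nat) => (fun (γ : Nat) => fun (r : Nat) => elimNat (fun (χ : Nat) => Nat) r (fun (a : Nat) => fun (g : Nat) => succ g) γ) zero (succ zero))) => succ (succ (succ (succ (succ zero))))
  ~> fun (ω : Eq (forall (o : Nat), Nat) (fun (α : Nat) => succ zero) (fun (s : Nat) => (fun (γ : Nat) => elimNat (fun (r : Nat) => Nat) γ (fun (χ : Nat) => fun (a : Nat) => succ a) zero) (succ zero))) => succ (succ (succ (succ (succ zero))))
  ~> fun (ω : Eq (forall (o : Nat), Nat) (fun (α : Nat) => succ zero) (fun (s : Nat) => elimNat (fun (γ : Nat) => Nat) (succ zero) (fun (r : Nat) => fun (χ : Nat) => succ χ) zero)) => succ (succ (succ (succ (succ zero))))
  ~> fun (ω : Eq (forall (o : Nat), Nat) (fun (α : Nat) => succ zero) (fun (s : Nat) => succ zero)) => succ (succ (succ (succ (succ zero))))
inferred type:
  forall (ω : Eq (forall (o : Nat), Nat) (fun (α : Nat) => succ zero) (fun (s : Nat) => succ zero)), Nat


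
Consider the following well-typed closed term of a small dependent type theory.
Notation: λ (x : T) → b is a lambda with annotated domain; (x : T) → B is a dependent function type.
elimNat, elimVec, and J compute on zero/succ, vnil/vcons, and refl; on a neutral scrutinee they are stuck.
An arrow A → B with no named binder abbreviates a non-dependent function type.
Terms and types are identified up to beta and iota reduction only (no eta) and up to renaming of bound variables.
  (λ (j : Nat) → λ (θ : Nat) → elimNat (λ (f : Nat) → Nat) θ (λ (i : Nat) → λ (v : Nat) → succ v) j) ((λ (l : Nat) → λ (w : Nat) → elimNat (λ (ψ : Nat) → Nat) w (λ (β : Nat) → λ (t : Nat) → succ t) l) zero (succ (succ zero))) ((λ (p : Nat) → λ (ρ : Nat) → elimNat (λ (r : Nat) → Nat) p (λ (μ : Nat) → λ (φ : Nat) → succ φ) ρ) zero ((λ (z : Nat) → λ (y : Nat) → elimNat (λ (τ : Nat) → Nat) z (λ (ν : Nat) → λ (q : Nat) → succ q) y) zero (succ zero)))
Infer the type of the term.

type:
  Nat


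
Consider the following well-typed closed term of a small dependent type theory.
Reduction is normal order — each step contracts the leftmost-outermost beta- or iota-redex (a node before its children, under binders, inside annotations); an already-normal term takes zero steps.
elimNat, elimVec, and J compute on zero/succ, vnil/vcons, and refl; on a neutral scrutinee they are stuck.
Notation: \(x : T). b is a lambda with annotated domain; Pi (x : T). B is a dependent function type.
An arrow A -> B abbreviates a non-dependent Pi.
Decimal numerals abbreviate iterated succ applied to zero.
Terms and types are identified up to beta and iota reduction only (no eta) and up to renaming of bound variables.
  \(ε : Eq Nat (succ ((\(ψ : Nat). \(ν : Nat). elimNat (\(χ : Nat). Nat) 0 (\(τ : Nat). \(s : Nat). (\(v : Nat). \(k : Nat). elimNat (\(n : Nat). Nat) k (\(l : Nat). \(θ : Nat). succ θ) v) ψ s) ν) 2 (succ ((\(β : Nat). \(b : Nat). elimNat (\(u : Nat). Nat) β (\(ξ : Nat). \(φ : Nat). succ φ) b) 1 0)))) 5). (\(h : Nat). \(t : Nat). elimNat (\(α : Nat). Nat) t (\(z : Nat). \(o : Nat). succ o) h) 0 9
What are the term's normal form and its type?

normal form:
  \(ε : Eq Nat 5 5). 9
the term's type:
  Eq Nat 5 5 -> Nat


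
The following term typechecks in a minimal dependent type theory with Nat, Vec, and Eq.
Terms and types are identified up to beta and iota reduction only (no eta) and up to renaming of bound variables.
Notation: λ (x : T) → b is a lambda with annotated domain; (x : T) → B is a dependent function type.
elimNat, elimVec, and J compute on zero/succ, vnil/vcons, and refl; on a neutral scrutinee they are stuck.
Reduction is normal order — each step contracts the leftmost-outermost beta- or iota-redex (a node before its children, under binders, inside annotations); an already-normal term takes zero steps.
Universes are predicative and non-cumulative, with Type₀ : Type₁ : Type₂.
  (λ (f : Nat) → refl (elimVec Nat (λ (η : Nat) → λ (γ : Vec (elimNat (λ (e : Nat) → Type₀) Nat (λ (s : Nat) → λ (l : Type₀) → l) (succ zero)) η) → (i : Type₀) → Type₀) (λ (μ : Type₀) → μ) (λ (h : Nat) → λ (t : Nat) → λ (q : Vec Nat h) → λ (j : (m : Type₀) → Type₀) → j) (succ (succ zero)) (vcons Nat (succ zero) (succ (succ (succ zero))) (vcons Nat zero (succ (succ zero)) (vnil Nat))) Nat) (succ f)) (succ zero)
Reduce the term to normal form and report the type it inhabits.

resulting normal form:
  refl Nat (succ (succ zero))
the term's type:
  Eq Nat (succ (succ zero)) (succ (succ zero))
observation: 13 normal-order steps separate the term from its normal form.


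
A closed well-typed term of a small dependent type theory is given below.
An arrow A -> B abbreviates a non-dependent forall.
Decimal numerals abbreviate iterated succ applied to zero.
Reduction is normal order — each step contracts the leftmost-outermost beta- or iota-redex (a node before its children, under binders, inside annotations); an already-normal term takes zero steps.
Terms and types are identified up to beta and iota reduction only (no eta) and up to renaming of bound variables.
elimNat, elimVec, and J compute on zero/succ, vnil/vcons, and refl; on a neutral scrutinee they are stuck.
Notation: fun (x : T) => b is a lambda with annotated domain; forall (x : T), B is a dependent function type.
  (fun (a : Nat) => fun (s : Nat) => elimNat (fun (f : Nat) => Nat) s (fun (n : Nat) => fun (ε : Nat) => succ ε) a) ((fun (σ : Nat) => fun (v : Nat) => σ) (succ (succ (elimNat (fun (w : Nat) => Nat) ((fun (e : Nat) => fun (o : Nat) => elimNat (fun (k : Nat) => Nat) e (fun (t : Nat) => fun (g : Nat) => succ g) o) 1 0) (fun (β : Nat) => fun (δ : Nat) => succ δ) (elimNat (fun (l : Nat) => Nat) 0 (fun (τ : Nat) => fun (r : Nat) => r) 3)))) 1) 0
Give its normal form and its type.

normal form:
  3
the term's type:
  Nat
observation: contracting a beta-redex first, the term normalizes in 28 steps.


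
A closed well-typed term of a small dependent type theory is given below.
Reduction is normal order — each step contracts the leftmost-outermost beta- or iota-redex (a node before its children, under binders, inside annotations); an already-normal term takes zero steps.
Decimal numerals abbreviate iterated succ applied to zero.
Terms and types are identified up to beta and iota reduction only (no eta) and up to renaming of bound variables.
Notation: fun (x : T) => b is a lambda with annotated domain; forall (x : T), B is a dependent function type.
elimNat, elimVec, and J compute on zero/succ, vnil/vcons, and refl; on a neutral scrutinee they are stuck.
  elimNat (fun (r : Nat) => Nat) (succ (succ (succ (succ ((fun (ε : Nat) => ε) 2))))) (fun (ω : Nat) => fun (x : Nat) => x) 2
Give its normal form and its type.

resulting normal form:
  6
type:
  Nat


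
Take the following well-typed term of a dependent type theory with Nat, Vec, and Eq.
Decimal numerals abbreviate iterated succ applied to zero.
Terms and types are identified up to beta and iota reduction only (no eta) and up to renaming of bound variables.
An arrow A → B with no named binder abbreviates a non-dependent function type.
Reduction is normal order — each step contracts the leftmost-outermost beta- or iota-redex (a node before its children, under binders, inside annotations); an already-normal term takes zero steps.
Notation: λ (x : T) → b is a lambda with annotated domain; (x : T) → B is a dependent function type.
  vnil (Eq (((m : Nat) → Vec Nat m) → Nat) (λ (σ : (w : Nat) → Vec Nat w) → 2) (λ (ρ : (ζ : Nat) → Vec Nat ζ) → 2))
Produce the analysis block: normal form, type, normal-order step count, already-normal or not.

normal form:
  vnil (Eq (((m : Nat) → Vec Nat m) → Nat) (λ (σ : (w : Nat) → Vec Nat w) → 2) (λ (ρ : (ζ : Nat) → Vec Nat ζ) → 2))
inferred type:
  Vec (Eq (((m : Nat) → Vec Nat m) → Nat) (λ (σ : (w : Nat) → Vec Nat w) → 2) (λ (ρ : (ζ : Nat) → Vec Nat ζ) → 2)) 0
normal-order step count: 0
already normal: yes


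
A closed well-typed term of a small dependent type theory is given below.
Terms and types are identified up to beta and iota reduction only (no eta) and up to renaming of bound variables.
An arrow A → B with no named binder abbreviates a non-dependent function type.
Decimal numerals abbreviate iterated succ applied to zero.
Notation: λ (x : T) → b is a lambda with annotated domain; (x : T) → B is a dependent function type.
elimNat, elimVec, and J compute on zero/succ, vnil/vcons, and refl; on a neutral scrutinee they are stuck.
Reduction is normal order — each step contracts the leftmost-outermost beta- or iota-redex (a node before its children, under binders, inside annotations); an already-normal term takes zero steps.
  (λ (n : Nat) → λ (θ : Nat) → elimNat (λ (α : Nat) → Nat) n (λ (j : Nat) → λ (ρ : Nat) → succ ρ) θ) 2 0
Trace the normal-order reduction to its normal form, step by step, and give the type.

normal-order reduction:
  (λ (n : Nat) → λ (θ : Nat) → elimNat (λ (α : Nat) → Nat) n (λ (j : Nat) → λ (ρ : Nat) → succ ρ) θ) 2 0
  ~> (λ (n : Nat) → elimNat (λ (θ : Nat) → Nat) 2 (λ (α : Nat) → λ (j : Nat) → succ j) n) 0
  ~> elimNat (λ (n : Nat) → Nat) 2 (λ (θ : Nat) → λ (α : Nat) → succ α) 0
  ~> 2
the term's type:
  Nat


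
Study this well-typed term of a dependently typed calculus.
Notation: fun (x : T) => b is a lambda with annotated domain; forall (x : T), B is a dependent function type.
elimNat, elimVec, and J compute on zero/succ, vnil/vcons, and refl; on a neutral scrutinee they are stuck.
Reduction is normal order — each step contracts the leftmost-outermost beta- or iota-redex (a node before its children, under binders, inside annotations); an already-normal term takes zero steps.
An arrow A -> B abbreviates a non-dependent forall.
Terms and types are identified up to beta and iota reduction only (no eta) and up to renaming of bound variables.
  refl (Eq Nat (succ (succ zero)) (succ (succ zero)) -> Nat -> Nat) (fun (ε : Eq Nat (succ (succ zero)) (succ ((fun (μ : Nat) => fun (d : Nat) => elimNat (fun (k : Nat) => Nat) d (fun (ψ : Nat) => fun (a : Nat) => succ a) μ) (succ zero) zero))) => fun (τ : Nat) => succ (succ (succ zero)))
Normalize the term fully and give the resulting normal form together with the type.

normal form:
  refl (Eq Nat (succ (succ zero)) (succ (succ zero)) -> Nat -> Nat) (fun (ε : Eq Nat (succ (succ zero)) (succ (succ zero))) => fun (μ : Nat) => succ (succ (succ zero)))
inferred type:
  Eq (Eq Nat (succ (succ zero)) (succ (succ zero)) -> Nat -> Nat) (fun (ε : Eq Nat (succ (succ zero)) (succ (succ zero))) => fun (μ : Nat) => succ (succ (succ zero))) (fun (d : Eq Nat (succ (succ zero)) (succ (succ zero))) => fun (k : Nat) => succ (succ (succ zero)))
observation: the leftmost-outermost redex is a beta-redex, and normalization takes 6 steps.


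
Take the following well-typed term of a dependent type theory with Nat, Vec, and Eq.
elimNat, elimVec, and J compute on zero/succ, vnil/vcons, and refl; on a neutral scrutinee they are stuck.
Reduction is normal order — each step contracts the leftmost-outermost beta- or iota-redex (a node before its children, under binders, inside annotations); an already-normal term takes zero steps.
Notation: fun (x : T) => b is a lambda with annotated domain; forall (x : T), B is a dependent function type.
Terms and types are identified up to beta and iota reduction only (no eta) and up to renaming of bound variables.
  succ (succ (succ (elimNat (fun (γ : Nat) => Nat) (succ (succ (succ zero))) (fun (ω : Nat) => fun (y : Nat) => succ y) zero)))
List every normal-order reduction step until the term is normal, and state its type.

reduction (normal order):
  succ (succ (succ (elimNat (fun (γ : Nat) => Nat) (succ (succ (succ zero))) (fun (ω : Nat) => fun (y : Nat) => succ y) zero)))
  ~> succ (succ (succ (succ (succ (succ zero)))))
type:
  Nat


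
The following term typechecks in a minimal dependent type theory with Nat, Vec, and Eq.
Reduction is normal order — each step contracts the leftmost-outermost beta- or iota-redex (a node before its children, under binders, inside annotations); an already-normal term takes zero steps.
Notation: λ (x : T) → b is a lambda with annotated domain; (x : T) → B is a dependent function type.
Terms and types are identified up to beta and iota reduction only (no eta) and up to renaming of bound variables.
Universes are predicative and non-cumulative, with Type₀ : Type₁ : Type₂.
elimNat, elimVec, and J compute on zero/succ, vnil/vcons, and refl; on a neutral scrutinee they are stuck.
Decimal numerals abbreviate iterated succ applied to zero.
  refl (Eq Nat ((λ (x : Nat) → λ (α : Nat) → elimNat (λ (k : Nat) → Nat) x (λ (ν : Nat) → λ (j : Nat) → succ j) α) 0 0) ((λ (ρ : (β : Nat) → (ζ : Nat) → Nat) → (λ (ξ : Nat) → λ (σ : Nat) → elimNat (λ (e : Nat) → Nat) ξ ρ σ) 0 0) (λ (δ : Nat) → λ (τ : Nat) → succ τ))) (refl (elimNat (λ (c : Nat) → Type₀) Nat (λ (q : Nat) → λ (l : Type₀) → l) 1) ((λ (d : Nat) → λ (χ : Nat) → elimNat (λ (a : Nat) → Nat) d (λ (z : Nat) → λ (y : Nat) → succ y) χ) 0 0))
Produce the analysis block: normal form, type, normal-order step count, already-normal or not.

normal form:
  refl (Eq Nat 0 0) (refl Nat 0)
the term's type:
  Eq (Eq Nat 0 0) (refl Nat 0) (refl Nat 0)
normal-order step count: 14
started in normal form: no
first contracted redex: a beta-redex


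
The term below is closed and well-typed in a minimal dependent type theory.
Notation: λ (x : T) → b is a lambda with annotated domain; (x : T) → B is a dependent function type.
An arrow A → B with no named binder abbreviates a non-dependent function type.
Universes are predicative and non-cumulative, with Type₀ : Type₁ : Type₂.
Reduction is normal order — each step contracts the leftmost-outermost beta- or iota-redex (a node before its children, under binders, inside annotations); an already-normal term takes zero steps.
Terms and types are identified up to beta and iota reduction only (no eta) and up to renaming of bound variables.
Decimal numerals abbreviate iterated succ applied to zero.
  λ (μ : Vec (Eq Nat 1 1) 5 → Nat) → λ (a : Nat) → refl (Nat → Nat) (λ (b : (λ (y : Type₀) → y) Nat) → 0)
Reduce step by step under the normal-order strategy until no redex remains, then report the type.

normal-order reduction sequence:
  λ (μ : Vec (Eq Nat 1 1) 5 → Nat) → λ (a : Nat) → refl (Nat → Nat) (λ (b : (λ (y : Type₀) → y) Nat) → 0)
  ~> λ (μ : Vec (Eq Nat 1 1) 5 → Nat) → λ (a : Nat) → refl (Nat → Nat) (λ (b : Nat) → 0)
the term's type:
  (Vec (Eq Nat 1 1) 5 → Nat) → Nat → Eq (Nat → Nat) (λ (μ : Nat) → 0) (λ (a : Nat) → 0)


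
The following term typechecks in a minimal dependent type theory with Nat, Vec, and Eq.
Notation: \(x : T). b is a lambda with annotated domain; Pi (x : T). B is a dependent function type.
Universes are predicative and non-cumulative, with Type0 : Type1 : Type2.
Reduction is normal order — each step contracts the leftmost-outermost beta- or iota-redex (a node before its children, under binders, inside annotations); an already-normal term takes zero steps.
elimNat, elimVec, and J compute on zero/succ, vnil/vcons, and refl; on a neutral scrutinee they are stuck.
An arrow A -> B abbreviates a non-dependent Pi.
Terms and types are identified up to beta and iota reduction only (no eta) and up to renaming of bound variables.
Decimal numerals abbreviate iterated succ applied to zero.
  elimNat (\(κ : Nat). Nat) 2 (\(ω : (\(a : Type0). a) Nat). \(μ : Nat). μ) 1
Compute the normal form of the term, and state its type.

resulting normal form:
  2
type:
  Nat
observation: reduction starts at an elimNat iota-redex, and 4 normal-order steps reach the normal form.


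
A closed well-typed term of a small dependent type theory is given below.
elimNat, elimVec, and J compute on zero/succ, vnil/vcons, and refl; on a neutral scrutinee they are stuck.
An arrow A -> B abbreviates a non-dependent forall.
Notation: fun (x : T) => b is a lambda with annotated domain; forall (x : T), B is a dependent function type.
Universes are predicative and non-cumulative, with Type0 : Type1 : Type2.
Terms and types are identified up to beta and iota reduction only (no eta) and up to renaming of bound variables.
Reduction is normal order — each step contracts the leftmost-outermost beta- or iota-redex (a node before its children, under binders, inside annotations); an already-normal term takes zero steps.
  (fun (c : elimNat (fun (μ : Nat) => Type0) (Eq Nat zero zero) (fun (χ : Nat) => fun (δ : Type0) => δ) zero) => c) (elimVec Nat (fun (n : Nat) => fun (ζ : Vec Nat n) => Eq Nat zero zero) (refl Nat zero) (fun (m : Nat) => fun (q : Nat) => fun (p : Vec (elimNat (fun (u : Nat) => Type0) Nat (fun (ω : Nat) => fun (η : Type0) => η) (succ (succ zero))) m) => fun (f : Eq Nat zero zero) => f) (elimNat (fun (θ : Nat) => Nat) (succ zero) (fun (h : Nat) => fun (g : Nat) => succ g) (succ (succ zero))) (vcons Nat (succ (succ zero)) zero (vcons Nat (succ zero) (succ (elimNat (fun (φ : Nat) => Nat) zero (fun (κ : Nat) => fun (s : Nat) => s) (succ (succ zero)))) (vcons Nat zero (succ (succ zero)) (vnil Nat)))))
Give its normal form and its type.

resulting normal form:
  refl Nat zero
the term's type:
  Eq Nat zero zero
observation: the leftmost-outermost redex is a beta-redex, and normalization takes 17 steps.


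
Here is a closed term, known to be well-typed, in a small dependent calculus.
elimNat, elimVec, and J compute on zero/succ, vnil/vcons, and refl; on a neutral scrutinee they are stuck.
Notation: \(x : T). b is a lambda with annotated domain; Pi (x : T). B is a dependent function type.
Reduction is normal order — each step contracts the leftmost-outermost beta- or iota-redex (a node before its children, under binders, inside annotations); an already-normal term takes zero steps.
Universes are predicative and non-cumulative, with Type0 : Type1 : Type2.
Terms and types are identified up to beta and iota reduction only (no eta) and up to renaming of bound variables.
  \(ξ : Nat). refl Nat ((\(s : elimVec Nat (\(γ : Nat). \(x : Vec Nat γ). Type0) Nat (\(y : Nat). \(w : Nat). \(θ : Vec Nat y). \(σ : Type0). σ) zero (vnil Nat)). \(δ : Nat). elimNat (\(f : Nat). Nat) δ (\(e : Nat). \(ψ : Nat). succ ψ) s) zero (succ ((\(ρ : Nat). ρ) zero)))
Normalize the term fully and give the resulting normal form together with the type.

reduced normal form:
  \(ξ : Nat). refl Nat (succ zero)
inferred type:
  Pi (ξ : Nat). Eq Nat (succ zero) (succ zero)
observation: 4 normal-order steps separate the term from its normal form.


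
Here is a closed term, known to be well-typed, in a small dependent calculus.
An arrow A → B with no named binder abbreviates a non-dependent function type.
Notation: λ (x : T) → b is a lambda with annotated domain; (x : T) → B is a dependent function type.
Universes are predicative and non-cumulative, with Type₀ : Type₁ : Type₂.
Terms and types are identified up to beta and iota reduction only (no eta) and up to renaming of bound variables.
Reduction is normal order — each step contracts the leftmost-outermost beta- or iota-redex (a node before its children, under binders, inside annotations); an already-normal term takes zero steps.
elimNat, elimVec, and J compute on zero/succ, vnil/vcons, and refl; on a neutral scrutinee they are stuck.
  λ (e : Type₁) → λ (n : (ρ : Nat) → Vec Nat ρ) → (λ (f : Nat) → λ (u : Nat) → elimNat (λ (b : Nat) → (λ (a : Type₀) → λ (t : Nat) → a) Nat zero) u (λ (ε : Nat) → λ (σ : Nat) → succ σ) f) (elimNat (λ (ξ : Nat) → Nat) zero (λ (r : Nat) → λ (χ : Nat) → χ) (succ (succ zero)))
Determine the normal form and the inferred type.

resulting normal form:
  λ (e : Type₁) → λ (n : (ρ : Nat) → Vec Nat ρ) → λ (f : Nat) → f
type:
  Type₁ → ((e : Nat) → Vec Nat e) → Nat → Nat
observation: contracting a beta-redex first, the term normalizes in 11 steps.


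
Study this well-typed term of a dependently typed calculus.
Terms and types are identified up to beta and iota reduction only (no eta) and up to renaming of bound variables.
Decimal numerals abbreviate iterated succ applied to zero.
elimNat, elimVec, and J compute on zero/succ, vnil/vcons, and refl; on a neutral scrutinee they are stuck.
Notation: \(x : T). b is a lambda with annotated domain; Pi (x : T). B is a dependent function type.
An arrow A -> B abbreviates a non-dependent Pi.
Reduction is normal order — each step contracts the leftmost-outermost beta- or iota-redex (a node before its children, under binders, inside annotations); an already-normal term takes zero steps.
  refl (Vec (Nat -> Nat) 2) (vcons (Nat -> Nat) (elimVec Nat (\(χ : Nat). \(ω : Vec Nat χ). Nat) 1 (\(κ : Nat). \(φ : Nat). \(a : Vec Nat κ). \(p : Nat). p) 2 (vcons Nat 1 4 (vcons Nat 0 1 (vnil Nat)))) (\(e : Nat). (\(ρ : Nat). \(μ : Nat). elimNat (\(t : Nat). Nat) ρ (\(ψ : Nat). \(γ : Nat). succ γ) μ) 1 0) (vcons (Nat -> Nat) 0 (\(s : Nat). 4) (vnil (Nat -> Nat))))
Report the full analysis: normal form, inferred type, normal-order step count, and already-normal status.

resulting normal form:
  refl (Vec (Nat -> Nat) 2) (vcons (Nat -> Nat) 1 (\(χ : Nat). 1) (vcons (Nat -> Nat) 0 (\(ω : Nat). 4) (vnil (Nat -> Nat))))
the term's type:
  Eq (Vec (Nat -> Nat) 2) (vcons (Nat -> Nat) 1 (\(χ : Nat). 1) (vcons (Nat -> Nat) 0 (\(ω : Nat). 4) (vnil (Nat -> Nat)))) (vcons (Nat -> Nat) 1 (\(κ : Nat). 1) (vcons (Nat -> Nat) 0 (\(φ : Nat). 4) (vnil (Nat -> Nat))))
steps to reach normal form (normal order): 14
term was already normal: no
first contracted redex: an elimVec iota-redex


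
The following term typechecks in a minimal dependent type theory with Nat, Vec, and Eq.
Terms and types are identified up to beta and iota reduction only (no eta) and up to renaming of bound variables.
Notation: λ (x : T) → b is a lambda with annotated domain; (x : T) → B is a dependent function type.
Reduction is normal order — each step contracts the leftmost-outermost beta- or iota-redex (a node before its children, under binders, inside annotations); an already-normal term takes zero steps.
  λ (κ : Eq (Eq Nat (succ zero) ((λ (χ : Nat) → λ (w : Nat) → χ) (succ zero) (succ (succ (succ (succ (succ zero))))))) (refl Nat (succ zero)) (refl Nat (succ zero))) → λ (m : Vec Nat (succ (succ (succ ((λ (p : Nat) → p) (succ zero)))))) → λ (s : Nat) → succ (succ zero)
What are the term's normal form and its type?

reduced normal form:
  λ (κ : Eq (Eq Nat (succ zero) (succ zero)) (refl Nat (succ zero)) (refl Nat (succ zero))) → λ (χ : Vec Nat (succ (succ (succ (succ zero))))) → λ (w : Nat) → succ (succ zero)
inferred type:
  (κ : Eq (Eq Nat (succ zero) (succ zero)) (refl Nat (succ zero)) (refl Nat (succ zero))) → (χ : Vec Nat (succ (succ (succ (succ zero))))) → (w : Nat) → Nat
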